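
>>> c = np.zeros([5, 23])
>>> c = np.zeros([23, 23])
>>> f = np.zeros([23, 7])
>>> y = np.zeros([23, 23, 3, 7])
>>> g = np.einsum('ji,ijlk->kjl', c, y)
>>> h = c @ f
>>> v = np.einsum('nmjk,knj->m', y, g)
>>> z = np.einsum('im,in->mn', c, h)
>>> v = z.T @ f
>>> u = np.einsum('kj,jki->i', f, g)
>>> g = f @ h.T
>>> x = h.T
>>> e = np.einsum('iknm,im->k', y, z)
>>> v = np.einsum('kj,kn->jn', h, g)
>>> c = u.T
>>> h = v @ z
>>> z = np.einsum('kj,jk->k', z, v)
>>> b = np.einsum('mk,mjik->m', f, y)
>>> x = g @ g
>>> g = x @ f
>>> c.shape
(3,)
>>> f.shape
(23, 7)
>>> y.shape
(23, 23, 3, 7)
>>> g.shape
(23, 7)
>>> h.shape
(7, 7)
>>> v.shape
(7, 23)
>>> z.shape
(23,)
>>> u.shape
(3,)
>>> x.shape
(23, 23)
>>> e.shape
(23,)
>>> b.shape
(23,)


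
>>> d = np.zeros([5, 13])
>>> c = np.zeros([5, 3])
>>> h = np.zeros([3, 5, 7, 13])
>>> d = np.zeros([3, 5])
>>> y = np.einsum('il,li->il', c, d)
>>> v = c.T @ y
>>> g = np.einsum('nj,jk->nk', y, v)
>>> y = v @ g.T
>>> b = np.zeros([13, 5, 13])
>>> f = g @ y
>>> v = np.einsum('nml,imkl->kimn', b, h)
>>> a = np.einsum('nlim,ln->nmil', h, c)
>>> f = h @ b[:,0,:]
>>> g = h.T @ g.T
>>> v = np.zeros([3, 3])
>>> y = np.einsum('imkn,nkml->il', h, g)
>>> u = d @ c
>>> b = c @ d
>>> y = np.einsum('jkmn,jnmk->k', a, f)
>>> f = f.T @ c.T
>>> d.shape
(3, 5)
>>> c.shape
(5, 3)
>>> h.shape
(3, 5, 7, 13)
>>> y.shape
(13,)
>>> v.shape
(3, 3)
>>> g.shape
(13, 7, 5, 5)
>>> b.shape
(5, 5)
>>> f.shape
(13, 7, 5, 5)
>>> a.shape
(3, 13, 7, 5)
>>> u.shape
(3, 3)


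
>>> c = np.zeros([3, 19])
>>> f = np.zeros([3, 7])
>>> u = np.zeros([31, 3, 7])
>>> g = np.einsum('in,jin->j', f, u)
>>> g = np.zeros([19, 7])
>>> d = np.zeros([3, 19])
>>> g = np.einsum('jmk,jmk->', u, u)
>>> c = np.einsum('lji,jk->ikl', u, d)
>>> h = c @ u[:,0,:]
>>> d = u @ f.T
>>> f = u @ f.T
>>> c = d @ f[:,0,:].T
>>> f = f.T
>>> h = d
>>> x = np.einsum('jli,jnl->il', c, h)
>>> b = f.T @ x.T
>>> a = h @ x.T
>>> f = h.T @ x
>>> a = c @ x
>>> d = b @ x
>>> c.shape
(31, 3, 31)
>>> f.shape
(3, 3, 3)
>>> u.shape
(31, 3, 7)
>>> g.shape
()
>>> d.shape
(31, 3, 3)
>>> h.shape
(31, 3, 3)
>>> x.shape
(31, 3)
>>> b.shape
(31, 3, 31)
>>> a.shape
(31, 3, 3)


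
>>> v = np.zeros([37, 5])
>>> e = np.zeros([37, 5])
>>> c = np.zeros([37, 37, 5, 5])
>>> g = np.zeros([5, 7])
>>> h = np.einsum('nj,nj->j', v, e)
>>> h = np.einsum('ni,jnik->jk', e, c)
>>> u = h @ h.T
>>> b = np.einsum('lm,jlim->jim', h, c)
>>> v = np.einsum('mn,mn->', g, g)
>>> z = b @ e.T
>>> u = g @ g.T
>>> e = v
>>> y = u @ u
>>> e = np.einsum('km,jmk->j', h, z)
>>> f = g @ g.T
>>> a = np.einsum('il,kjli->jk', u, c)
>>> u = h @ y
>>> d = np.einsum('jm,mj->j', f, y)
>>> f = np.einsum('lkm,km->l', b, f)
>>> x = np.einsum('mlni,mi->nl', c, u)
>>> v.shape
()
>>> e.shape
(37,)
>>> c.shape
(37, 37, 5, 5)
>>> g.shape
(5, 7)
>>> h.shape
(37, 5)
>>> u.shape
(37, 5)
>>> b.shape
(37, 5, 5)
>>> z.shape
(37, 5, 37)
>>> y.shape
(5, 5)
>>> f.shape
(37,)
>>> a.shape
(37, 37)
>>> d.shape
(5,)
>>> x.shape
(5, 37)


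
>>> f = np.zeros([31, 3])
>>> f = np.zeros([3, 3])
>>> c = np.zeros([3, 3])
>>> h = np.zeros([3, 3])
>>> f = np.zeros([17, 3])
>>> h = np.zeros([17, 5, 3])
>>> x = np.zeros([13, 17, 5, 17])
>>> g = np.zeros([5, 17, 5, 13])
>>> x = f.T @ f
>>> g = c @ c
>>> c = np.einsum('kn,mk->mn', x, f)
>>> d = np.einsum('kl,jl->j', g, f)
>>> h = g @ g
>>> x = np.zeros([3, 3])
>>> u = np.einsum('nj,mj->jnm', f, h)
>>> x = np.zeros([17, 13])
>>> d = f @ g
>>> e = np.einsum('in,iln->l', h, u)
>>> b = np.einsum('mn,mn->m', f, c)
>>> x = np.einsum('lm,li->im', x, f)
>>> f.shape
(17, 3)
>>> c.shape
(17, 3)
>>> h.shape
(3, 3)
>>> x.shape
(3, 13)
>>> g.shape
(3, 3)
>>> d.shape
(17, 3)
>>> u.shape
(3, 17, 3)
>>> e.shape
(17,)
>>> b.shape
(17,)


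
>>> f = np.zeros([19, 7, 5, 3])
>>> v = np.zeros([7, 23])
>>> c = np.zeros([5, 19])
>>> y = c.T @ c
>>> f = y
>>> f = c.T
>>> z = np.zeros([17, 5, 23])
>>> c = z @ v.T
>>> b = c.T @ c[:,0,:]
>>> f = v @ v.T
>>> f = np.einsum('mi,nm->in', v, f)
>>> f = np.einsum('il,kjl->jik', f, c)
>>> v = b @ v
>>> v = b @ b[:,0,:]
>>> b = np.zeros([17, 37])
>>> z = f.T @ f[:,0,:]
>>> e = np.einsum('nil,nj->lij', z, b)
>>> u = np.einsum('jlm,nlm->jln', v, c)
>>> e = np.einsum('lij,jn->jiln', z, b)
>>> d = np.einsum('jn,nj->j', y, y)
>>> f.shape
(5, 23, 17)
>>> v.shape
(7, 5, 7)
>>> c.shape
(17, 5, 7)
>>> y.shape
(19, 19)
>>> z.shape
(17, 23, 17)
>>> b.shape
(17, 37)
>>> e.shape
(17, 23, 17, 37)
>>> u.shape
(7, 5, 17)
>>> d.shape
(19,)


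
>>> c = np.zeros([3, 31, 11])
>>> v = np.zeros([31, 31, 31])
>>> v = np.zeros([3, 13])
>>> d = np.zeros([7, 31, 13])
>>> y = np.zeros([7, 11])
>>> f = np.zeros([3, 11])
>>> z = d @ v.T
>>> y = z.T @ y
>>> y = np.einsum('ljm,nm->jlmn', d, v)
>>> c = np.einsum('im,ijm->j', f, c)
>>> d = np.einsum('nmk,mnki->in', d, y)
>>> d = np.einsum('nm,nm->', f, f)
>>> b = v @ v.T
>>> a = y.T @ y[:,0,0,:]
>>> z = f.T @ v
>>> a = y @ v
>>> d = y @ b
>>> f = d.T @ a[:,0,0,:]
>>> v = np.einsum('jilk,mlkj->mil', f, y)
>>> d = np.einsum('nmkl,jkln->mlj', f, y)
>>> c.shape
(31,)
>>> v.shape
(31, 13, 7)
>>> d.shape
(13, 13, 31)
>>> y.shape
(31, 7, 13, 3)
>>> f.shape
(3, 13, 7, 13)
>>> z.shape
(11, 13)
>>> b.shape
(3, 3)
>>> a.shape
(31, 7, 13, 13)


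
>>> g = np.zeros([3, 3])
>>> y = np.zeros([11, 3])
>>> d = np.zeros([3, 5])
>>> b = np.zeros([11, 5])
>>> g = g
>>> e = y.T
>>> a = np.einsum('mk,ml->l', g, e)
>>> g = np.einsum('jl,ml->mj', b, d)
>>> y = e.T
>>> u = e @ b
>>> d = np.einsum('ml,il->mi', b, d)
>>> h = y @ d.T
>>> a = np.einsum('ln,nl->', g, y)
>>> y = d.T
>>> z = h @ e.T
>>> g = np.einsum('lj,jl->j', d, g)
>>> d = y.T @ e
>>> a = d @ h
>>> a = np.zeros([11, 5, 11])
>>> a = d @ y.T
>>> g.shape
(3,)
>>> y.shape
(3, 11)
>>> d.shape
(11, 11)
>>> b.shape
(11, 5)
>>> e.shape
(3, 11)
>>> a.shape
(11, 3)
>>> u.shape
(3, 5)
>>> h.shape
(11, 11)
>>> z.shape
(11, 3)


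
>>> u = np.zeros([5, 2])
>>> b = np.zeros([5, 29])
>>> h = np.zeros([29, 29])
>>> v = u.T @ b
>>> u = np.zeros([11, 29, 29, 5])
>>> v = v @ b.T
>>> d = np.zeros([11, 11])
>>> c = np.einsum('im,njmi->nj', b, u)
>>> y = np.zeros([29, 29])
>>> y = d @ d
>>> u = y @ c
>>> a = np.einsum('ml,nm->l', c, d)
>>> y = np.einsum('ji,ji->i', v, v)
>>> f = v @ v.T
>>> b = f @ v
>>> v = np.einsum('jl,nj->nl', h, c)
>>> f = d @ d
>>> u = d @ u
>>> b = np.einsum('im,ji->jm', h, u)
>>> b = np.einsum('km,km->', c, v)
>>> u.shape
(11, 29)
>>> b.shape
()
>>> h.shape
(29, 29)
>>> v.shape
(11, 29)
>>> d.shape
(11, 11)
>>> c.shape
(11, 29)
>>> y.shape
(5,)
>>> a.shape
(29,)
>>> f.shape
(11, 11)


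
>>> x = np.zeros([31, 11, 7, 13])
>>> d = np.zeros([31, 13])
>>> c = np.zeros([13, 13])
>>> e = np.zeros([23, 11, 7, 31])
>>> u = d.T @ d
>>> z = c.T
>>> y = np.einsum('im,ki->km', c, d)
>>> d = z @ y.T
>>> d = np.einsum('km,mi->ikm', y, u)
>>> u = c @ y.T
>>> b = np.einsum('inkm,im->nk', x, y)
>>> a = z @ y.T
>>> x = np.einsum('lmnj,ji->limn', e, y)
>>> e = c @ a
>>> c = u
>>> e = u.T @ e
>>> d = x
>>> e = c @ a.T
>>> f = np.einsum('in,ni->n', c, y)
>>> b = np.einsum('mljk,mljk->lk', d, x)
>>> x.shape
(23, 13, 11, 7)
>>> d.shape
(23, 13, 11, 7)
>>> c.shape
(13, 31)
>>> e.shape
(13, 13)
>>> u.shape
(13, 31)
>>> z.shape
(13, 13)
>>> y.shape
(31, 13)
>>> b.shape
(13, 7)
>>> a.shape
(13, 31)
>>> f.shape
(31,)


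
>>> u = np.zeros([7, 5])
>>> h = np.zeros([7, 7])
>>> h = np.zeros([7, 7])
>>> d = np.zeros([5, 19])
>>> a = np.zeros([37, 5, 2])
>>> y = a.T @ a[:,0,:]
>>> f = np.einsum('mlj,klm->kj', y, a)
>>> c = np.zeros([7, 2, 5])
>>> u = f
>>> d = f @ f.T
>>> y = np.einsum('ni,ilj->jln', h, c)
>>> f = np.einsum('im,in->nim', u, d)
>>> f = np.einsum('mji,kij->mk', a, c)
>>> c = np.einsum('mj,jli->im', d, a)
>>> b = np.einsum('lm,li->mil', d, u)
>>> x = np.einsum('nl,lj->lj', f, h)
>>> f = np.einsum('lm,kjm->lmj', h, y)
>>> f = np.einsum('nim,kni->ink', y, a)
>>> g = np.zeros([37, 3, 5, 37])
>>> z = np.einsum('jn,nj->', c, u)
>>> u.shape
(37, 2)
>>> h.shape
(7, 7)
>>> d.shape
(37, 37)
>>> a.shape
(37, 5, 2)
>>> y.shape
(5, 2, 7)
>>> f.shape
(2, 5, 37)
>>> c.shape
(2, 37)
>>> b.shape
(37, 2, 37)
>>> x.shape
(7, 7)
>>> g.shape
(37, 3, 5, 37)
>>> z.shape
()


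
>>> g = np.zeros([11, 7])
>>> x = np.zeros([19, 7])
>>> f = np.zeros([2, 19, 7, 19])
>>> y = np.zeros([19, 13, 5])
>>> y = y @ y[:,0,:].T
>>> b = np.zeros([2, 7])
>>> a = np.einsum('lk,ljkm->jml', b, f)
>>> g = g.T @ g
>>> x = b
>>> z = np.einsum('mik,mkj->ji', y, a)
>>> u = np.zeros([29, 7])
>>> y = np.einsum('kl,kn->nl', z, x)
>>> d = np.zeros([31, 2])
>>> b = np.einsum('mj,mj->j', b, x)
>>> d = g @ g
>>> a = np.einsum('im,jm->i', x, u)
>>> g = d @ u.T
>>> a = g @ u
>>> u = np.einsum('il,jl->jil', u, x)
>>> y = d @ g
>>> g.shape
(7, 29)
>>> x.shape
(2, 7)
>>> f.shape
(2, 19, 7, 19)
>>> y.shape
(7, 29)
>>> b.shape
(7,)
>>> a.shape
(7, 7)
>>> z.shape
(2, 13)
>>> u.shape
(2, 29, 7)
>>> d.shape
(7, 7)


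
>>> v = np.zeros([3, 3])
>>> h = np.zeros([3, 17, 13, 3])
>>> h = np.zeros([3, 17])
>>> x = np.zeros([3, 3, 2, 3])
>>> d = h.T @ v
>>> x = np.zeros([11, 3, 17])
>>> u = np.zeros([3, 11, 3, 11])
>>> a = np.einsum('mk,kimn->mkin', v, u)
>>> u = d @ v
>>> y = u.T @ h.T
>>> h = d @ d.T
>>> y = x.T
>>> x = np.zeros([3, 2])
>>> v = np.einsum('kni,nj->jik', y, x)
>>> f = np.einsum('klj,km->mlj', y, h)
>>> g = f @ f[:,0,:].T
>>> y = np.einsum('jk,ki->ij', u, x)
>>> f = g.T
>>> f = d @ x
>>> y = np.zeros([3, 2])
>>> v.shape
(2, 11, 17)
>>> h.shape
(17, 17)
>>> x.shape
(3, 2)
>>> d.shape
(17, 3)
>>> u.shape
(17, 3)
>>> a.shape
(3, 3, 11, 11)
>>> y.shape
(3, 2)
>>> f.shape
(17, 2)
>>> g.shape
(17, 3, 17)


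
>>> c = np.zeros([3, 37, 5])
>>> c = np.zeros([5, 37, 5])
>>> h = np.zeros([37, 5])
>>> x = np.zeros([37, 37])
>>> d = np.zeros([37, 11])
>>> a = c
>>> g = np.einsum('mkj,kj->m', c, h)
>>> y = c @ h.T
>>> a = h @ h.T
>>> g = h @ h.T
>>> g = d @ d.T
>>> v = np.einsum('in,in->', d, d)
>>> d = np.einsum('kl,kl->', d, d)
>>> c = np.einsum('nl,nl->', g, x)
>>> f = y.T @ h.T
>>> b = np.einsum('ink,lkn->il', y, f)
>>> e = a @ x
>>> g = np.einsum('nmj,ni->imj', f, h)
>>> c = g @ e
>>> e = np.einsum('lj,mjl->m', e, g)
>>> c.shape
(5, 37, 37)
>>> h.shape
(37, 5)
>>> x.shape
(37, 37)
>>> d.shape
()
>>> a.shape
(37, 37)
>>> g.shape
(5, 37, 37)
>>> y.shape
(5, 37, 37)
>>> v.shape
()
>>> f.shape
(37, 37, 37)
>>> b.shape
(5, 37)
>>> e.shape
(5,)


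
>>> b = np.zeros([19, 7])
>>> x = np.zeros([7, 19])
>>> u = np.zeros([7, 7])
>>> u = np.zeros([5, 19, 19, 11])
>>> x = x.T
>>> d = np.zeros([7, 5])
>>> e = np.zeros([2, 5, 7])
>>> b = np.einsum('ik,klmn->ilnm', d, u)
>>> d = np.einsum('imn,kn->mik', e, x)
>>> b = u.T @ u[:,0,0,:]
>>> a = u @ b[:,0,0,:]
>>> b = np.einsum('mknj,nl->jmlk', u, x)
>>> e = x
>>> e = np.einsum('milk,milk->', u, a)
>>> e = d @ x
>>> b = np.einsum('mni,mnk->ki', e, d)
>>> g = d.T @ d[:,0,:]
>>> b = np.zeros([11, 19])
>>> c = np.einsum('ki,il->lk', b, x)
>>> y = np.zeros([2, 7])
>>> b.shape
(11, 19)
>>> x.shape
(19, 7)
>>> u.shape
(5, 19, 19, 11)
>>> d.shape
(5, 2, 19)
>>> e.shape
(5, 2, 7)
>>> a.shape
(5, 19, 19, 11)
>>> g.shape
(19, 2, 19)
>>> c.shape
(7, 11)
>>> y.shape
(2, 7)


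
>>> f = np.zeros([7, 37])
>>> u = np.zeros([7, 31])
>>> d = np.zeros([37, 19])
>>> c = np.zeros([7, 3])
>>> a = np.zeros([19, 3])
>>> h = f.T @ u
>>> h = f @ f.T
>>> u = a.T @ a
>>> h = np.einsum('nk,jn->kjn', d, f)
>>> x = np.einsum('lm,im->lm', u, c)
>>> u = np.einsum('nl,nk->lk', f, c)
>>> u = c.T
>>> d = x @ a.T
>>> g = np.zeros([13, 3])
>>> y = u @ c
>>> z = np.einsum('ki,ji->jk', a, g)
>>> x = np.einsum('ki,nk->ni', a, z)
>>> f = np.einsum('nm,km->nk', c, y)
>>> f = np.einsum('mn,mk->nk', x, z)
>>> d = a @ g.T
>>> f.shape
(3, 19)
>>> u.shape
(3, 7)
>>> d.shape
(19, 13)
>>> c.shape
(7, 3)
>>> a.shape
(19, 3)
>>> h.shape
(19, 7, 37)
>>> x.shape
(13, 3)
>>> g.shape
(13, 3)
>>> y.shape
(3, 3)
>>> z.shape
(13, 19)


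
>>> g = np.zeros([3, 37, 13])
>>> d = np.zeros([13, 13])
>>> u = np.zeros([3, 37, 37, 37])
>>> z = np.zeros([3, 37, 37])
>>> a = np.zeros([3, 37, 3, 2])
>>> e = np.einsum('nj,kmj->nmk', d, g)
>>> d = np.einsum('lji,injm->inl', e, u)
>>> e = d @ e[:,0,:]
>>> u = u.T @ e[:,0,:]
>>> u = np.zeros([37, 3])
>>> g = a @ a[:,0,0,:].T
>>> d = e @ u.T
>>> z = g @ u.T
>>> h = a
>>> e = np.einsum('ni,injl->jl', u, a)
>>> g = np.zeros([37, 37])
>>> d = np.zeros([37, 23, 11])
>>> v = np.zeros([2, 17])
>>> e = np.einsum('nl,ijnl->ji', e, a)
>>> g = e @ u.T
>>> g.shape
(37, 37)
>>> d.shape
(37, 23, 11)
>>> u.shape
(37, 3)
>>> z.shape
(3, 37, 3, 37)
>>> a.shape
(3, 37, 3, 2)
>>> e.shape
(37, 3)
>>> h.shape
(3, 37, 3, 2)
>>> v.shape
(2, 17)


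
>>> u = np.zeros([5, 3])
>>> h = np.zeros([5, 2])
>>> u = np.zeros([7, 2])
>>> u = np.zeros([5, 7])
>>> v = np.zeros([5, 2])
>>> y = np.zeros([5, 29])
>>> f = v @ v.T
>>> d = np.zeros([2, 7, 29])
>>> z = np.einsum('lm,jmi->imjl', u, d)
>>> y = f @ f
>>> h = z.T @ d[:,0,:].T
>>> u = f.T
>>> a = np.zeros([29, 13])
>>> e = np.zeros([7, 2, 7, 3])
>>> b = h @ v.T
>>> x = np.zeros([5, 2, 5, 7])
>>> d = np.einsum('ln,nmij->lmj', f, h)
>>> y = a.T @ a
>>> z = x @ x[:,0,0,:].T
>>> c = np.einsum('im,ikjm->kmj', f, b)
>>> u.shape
(5, 5)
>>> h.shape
(5, 2, 7, 2)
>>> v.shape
(5, 2)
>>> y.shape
(13, 13)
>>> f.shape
(5, 5)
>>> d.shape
(5, 2, 2)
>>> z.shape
(5, 2, 5, 5)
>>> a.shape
(29, 13)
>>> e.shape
(7, 2, 7, 3)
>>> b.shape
(5, 2, 7, 5)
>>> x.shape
(5, 2, 5, 7)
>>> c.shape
(2, 5, 7)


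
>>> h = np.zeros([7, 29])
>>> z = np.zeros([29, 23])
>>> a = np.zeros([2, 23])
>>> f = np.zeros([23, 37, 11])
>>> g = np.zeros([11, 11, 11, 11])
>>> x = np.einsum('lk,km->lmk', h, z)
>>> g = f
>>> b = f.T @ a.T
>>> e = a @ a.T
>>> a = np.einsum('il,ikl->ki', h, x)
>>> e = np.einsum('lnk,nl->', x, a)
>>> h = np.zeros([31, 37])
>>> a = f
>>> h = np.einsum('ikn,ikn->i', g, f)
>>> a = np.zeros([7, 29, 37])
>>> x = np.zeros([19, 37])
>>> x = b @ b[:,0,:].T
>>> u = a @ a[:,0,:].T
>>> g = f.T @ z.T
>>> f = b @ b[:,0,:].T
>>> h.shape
(23,)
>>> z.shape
(29, 23)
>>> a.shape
(7, 29, 37)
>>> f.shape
(11, 37, 11)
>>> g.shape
(11, 37, 29)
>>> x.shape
(11, 37, 11)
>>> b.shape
(11, 37, 2)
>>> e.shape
()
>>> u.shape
(7, 29, 7)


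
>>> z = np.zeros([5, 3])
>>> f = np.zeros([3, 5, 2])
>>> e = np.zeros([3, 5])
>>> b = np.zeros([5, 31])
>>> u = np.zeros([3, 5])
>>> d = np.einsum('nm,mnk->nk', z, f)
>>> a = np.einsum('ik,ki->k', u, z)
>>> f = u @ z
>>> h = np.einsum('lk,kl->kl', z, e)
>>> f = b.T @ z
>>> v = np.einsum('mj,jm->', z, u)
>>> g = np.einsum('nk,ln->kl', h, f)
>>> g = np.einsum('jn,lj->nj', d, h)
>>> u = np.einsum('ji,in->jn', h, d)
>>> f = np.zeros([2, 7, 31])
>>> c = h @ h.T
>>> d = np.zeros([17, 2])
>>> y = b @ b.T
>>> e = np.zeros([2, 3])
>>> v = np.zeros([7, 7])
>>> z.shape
(5, 3)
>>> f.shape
(2, 7, 31)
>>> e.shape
(2, 3)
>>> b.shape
(5, 31)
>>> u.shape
(3, 2)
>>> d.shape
(17, 2)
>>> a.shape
(5,)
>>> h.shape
(3, 5)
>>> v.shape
(7, 7)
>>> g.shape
(2, 5)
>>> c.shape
(3, 3)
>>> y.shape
(5, 5)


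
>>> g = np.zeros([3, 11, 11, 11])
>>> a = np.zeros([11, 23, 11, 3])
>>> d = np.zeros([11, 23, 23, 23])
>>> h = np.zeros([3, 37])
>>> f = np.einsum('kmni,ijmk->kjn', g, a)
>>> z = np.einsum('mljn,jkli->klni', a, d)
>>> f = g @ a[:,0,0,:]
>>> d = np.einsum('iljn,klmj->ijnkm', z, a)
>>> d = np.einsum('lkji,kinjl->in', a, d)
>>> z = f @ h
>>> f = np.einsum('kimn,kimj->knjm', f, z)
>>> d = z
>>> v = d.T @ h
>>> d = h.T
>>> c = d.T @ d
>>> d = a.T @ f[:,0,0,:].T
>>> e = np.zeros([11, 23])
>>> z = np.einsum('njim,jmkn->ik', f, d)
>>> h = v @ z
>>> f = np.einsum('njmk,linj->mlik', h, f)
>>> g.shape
(3, 11, 11, 11)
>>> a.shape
(11, 23, 11, 3)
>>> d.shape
(3, 11, 23, 3)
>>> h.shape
(37, 11, 11, 23)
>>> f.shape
(11, 3, 3, 23)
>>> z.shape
(37, 23)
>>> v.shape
(37, 11, 11, 37)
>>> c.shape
(3, 3)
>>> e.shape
(11, 23)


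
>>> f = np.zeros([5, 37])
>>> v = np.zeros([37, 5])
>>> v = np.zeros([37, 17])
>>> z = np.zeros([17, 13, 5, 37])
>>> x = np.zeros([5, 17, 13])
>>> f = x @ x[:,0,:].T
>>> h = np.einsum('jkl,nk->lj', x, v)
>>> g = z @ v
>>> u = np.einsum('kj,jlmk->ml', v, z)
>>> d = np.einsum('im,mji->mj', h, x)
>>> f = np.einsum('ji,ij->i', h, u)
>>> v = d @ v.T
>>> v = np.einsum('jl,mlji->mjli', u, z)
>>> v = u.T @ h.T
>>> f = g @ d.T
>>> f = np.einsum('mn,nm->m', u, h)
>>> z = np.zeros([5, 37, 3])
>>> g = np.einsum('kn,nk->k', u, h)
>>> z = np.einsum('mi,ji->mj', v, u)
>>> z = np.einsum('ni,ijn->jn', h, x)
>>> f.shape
(5,)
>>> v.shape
(13, 13)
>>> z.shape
(17, 13)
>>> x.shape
(5, 17, 13)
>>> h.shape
(13, 5)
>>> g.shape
(5,)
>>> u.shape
(5, 13)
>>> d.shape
(5, 17)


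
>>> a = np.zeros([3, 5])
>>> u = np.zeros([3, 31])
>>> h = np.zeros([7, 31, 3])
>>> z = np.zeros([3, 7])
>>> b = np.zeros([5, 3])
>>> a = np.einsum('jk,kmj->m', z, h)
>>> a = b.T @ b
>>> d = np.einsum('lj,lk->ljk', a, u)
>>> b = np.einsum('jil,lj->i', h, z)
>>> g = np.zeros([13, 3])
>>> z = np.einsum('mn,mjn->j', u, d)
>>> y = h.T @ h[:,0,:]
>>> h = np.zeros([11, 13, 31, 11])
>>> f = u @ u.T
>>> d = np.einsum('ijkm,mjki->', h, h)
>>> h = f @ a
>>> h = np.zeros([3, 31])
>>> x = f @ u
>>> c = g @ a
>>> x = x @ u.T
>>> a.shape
(3, 3)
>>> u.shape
(3, 31)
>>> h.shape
(3, 31)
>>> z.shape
(3,)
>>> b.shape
(31,)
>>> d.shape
()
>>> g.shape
(13, 3)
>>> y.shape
(3, 31, 3)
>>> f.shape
(3, 3)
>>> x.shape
(3, 3)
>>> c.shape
(13, 3)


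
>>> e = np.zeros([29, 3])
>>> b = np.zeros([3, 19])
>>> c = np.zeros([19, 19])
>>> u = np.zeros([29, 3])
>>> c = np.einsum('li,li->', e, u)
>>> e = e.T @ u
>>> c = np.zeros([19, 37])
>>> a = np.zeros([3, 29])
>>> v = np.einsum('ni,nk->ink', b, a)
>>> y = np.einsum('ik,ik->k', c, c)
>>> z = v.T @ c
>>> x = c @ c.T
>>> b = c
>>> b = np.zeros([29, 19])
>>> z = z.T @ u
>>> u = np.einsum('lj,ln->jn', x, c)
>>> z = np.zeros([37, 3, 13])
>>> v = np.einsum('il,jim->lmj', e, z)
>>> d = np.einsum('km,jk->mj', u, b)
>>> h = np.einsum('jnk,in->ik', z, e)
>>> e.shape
(3, 3)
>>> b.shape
(29, 19)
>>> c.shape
(19, 37)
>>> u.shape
(19, 37)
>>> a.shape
(3, 29)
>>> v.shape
(3, 13, 37)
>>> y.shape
(37,)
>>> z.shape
(37, 3, 13)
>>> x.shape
(19, 19)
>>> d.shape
(37, 29)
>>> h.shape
(3, 13)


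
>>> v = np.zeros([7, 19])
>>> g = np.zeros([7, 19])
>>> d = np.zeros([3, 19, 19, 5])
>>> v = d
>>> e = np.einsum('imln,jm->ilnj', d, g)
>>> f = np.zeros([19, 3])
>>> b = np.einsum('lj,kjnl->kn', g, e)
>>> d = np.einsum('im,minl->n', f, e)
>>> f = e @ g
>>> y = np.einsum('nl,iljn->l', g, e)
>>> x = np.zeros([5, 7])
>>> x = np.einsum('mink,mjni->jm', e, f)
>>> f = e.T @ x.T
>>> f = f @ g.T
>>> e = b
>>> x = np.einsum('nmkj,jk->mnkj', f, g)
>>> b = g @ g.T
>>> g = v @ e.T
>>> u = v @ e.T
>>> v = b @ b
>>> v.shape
(7, 7)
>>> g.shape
(3, 19, 19, 3)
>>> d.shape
(5,)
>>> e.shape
(3, 5)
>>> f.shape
(7, 5, 19, 7)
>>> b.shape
(7, 7)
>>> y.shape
(19,)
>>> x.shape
(5, 7, 19, 7)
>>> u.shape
(3, 19, 19, 3)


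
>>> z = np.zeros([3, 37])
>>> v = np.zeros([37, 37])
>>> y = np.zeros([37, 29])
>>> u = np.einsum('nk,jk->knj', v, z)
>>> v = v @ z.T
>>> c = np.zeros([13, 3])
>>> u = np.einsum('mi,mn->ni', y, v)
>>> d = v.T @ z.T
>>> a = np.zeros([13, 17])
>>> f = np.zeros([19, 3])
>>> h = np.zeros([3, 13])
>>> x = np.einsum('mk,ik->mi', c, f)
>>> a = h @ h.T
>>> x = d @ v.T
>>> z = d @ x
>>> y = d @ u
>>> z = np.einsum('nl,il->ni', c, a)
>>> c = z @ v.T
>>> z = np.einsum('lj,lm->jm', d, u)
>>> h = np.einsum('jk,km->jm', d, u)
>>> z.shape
(3, 29)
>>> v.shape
(37, 3)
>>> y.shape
(3, 29)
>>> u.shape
(3, 29)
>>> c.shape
(13, 37)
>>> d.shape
(3, 3)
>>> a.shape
(3, 3)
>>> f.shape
(19, 3)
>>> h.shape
(3, 29)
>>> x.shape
(3, 37)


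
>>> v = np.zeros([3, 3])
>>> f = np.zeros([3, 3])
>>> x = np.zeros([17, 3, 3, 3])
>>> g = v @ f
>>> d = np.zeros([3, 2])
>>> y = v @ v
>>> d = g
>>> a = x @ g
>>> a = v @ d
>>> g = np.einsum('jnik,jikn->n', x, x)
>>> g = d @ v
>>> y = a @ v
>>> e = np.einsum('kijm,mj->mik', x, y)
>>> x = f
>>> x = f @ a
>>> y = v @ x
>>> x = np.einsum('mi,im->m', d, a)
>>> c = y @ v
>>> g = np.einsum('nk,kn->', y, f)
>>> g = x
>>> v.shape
(3, 3)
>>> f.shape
(3, 3)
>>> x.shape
(3,)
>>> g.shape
(3,)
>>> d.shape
(3, 3)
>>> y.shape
(3, 3)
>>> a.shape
(3, 3)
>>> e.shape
(3, 3, 17)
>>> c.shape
(3, 3)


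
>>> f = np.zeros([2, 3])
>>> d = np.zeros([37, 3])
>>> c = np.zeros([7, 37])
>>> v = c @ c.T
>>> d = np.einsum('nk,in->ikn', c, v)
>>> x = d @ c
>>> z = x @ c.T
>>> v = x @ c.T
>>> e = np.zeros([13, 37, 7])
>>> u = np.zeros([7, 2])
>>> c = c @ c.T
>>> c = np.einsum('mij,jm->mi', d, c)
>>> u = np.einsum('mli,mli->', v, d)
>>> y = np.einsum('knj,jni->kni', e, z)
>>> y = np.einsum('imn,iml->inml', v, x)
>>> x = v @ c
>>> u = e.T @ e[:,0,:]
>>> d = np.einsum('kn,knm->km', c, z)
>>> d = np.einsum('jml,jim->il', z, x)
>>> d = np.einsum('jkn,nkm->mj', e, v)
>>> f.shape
(2, 3)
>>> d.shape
(7, 13)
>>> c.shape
(7, 37)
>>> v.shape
(7, 37, 7)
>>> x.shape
(7, 37, 37)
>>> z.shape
(7, 37, 7)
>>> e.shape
(13, 37, 7)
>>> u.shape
(7, 37, 7)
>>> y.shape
(7, 7, 37, 37)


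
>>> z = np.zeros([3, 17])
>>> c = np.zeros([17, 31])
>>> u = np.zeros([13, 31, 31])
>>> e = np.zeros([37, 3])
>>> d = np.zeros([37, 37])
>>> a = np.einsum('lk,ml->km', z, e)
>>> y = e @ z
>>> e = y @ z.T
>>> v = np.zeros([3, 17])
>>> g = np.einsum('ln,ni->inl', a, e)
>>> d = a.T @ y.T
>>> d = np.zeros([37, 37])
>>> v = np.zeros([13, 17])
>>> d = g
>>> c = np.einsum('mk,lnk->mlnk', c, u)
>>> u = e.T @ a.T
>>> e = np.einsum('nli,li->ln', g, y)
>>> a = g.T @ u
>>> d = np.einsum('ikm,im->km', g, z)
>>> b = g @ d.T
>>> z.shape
(3, 17)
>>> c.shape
(17, 13, 31, 31)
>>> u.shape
(3, 17)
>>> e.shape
(37, 3)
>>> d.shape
(37, 17)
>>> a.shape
(17, 37, 17)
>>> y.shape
(37, 17)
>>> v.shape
(13, 17)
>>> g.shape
(3, 37, 17)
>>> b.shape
(3, 37, 37)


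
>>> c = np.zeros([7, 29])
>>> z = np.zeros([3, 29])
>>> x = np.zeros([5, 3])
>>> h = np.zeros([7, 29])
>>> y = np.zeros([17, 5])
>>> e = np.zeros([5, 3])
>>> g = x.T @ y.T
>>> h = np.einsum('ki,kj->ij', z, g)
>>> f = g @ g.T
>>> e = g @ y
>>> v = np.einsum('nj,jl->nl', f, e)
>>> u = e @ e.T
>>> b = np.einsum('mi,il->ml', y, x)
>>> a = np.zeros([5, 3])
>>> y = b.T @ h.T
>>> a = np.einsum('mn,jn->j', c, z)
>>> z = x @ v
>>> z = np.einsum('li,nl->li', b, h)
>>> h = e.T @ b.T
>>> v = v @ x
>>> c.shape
(7, 29)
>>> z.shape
(17, 3)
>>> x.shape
(5, 3)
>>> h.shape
(5, 17)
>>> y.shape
(3, 29)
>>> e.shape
(3, 5)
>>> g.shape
(3, 17)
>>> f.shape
(3, 3)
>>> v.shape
(3, 3)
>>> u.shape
(3, 3)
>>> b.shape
(17, 3)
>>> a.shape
(3,)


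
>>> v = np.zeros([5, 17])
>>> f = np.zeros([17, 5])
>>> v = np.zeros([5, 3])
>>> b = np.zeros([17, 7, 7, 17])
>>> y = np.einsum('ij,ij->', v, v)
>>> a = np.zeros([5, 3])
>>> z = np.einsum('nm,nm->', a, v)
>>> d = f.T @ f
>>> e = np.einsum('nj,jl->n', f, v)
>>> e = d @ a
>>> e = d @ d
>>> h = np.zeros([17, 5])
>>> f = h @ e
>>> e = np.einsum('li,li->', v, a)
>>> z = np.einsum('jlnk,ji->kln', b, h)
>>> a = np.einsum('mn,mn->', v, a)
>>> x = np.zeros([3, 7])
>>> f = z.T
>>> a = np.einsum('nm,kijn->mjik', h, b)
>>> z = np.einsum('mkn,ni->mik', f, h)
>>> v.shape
(5, 3)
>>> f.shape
(7, 7, 17)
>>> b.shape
(17, 7, 7, 17)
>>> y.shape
()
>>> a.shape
(5, 7, 7, 17)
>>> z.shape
(7, 5, 7)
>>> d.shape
(5, 5)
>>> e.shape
()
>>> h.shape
(17, 5)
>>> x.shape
(3, 7)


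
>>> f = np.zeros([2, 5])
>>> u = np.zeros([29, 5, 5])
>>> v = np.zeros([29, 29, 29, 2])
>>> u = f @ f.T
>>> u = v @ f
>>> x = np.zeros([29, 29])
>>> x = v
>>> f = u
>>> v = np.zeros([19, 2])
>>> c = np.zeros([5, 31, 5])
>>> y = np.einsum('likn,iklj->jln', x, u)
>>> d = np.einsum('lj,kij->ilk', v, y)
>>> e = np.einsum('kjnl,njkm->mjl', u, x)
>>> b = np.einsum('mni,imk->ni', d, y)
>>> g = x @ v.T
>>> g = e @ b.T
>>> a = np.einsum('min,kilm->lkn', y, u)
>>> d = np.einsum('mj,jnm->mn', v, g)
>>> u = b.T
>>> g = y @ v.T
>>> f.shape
(29, 29, 29, 5)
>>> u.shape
(5, 19)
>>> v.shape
(19, 2)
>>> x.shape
(29, 29, 29, 2)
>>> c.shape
(5, 31, 5)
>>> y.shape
(5, 29, 2)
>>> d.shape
(19, 29)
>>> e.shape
(2, 29, 5)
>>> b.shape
(19, 5)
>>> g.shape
(5, 29, 19)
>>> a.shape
(29, 29, 2)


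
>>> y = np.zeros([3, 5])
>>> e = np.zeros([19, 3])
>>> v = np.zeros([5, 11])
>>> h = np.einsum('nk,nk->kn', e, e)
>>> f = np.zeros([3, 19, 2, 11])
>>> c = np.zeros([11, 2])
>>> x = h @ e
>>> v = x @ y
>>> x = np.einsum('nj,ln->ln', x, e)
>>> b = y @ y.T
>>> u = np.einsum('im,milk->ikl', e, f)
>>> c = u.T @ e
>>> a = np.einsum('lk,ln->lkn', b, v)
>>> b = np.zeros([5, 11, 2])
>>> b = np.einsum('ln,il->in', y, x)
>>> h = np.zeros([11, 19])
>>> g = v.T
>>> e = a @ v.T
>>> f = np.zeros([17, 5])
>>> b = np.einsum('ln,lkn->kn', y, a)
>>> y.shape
(3, 5)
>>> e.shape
(3, 3, 3)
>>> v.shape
(3, 5)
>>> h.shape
(11, 19)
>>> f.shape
(17, 5)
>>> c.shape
(2, 11, 3)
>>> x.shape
(19, 3)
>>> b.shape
(3, 5)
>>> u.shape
(19, 11, 2)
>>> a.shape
(3, 3, 5)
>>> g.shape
(5, 3)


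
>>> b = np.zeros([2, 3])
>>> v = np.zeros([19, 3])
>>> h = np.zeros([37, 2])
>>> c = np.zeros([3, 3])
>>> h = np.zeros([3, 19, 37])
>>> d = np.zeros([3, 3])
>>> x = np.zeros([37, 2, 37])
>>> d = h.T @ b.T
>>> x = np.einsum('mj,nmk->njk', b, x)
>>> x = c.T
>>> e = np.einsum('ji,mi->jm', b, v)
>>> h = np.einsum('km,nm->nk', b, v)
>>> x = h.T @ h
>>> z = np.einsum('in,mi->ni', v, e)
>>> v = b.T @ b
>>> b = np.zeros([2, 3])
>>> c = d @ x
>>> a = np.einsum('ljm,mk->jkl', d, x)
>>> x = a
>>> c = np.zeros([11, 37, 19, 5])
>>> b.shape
(2, 3)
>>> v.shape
(3, 3)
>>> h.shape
(19, 2)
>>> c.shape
(11, 37, 19, 5)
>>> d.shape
(37, 19, 2)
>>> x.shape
(19, 2, 37)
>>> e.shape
(2, 19)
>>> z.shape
(3, 19)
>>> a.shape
(19, 2, 37)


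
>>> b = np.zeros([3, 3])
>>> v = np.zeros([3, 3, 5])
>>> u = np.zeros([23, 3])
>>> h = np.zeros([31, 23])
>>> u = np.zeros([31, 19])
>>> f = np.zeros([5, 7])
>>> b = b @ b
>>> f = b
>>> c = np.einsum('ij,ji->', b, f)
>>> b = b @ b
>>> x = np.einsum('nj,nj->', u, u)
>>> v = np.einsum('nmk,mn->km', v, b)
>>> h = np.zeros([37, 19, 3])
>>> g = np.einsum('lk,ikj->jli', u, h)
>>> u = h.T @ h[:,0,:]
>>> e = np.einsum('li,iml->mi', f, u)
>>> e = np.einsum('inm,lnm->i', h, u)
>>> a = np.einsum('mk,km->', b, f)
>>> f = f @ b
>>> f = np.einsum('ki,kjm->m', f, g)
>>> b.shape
(3, 3)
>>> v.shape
(5, 3)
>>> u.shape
(3, 19, 3)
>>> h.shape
(37, 19, 3)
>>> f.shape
(37,)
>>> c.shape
()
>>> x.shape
()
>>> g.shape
(3, 31, 37)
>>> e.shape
(37,)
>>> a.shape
()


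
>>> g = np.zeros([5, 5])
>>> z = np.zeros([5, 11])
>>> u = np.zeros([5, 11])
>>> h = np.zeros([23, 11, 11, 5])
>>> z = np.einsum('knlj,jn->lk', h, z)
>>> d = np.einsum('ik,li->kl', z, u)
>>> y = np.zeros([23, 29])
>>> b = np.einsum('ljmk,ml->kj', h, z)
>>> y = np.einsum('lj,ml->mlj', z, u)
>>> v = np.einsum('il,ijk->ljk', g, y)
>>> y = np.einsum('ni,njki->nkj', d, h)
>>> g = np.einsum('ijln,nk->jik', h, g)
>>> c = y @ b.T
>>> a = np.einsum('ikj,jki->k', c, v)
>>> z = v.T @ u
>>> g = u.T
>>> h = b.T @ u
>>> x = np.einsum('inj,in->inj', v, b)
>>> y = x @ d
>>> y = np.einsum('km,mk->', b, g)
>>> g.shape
(11, 5)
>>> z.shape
(23, 11, 11)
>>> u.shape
(5, 11)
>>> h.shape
(11, 11)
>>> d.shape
(23, 5)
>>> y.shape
()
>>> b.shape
(5, 11)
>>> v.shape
(5, 11, 23)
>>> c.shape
(23, 11, 5)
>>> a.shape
(11,)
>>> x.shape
(5, 11, 23)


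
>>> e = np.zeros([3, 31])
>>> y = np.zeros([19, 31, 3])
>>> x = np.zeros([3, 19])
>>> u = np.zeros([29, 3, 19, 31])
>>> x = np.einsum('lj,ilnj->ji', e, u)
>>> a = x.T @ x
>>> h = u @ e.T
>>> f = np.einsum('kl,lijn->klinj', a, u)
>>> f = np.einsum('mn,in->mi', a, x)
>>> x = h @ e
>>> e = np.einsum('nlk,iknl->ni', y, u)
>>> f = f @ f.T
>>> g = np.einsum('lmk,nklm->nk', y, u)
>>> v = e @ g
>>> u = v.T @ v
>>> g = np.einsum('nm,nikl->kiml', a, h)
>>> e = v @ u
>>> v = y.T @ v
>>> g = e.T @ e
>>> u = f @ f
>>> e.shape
(19, 3)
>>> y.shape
(19, 31, 3)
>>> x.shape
(29, 3, 19, 31)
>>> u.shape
(29, 29)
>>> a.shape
(29, 29)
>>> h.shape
(29, 3, 19, 3)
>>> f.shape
(29, 29)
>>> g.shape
(3, 3)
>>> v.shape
(3, 31, 3)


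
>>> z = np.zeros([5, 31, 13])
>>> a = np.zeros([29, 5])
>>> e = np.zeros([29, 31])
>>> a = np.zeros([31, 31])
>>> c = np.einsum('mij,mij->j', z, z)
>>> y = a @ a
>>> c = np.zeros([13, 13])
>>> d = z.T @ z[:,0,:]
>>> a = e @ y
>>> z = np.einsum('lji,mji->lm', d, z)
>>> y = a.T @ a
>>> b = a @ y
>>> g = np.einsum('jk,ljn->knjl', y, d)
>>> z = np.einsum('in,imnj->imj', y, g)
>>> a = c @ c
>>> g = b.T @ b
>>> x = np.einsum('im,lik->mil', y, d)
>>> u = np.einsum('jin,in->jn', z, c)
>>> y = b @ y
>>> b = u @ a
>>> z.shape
(31, 13, 13)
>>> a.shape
(13, 13)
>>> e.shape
(29, 31)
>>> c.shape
(13, 13)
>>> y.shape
(29, 31)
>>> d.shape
(13, 31, 13)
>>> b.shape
(31, 13)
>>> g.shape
(31, 31)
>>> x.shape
(31, 31, 13)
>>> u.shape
(31, 13)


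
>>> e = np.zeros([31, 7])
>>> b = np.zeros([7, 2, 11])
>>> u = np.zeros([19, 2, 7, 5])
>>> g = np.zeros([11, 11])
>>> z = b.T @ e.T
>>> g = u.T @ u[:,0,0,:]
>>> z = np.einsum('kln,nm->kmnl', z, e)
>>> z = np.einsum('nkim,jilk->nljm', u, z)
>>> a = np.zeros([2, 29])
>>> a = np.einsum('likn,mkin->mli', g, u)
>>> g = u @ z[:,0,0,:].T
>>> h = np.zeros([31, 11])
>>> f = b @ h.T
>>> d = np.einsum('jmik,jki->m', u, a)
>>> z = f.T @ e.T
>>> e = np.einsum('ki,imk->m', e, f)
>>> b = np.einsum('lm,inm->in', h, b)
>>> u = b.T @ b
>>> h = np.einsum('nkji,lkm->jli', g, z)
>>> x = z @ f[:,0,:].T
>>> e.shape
(2,)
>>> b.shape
(7, 2)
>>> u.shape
(2, 2)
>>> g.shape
(19, 2, 7, 19)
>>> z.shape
(31, 2, 31)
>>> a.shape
(19, 5, 7)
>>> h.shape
(7, 31, 19)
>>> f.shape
(7, 2, 31)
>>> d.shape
(2,)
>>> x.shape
(31, 2, 7)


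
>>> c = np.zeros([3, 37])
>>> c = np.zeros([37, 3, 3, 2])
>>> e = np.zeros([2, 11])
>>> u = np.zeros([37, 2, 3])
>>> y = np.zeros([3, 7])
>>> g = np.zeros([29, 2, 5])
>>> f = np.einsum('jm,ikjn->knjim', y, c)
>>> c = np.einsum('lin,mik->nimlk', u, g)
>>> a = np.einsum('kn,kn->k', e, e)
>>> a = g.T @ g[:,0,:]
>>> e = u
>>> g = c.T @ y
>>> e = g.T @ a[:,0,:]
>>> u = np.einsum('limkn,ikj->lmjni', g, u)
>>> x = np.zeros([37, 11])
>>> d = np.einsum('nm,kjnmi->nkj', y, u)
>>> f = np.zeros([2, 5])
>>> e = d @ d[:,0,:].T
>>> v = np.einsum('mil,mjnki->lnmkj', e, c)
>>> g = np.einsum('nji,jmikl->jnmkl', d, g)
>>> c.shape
(3, 2, 29, 37, 5)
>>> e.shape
(3, 5, 3)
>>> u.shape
(5, 29, 3, 7, 37)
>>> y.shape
(3, 7)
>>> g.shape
(5, 3, 37, 2, 7)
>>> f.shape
(2, 5)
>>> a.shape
(5, 2, 5)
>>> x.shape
(37, 11)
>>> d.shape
(3, 5, 29)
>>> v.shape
(3, 29, 3, 37, 2)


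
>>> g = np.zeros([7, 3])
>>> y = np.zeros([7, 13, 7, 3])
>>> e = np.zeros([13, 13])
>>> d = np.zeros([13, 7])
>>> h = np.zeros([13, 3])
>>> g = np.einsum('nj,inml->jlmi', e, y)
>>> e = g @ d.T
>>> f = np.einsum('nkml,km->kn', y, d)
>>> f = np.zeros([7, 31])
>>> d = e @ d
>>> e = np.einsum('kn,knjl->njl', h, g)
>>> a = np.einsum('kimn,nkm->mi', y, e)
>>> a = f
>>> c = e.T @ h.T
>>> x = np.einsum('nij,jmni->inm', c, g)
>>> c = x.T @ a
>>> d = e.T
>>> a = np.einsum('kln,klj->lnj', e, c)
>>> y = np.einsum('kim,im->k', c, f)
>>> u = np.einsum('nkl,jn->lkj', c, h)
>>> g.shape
(13, 3, 7, 7)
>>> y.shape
(3,)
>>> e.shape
(3, 7, 7)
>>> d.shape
(7, 7, 3)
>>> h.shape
(13, 3)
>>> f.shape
(7, 31)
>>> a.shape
(7, 7, 31)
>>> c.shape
(3, 7, 31)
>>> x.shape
(7, 7, 3)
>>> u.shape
(31, 7, 13)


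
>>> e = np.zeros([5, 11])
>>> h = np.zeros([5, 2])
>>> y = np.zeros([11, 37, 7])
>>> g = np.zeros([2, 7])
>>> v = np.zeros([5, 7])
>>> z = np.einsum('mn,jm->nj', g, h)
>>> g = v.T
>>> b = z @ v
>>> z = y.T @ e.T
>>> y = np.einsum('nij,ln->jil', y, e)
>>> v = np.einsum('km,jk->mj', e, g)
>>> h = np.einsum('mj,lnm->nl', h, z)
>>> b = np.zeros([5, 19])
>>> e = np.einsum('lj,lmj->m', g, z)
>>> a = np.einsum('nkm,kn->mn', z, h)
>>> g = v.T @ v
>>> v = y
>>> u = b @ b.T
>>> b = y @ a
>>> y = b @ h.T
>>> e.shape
(37,)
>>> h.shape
(37, 7)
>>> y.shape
(7, 37, 37)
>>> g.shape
(7, 7)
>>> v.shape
(7, 37, 5)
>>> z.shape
(7, 37, 5)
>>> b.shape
(7, 37, 7)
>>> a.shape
(5, 7)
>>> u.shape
(5, 5)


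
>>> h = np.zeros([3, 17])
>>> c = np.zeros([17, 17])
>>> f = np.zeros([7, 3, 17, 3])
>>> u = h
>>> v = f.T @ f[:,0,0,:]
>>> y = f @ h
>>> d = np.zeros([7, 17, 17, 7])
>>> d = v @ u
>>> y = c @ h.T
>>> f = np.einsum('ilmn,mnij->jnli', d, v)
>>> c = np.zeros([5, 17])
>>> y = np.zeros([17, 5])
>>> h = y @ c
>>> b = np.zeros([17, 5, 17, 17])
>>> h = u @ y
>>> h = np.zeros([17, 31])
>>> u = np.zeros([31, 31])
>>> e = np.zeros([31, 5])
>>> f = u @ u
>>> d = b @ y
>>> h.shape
(17, 31)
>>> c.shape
(5, 17)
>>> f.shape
(31, 31)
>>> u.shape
(31, 31)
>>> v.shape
(3, 17, 3, 3)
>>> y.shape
(17, 5)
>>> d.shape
(17, 5, 17, 5)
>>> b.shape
(17, 5, 17, 17)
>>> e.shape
(31, 5)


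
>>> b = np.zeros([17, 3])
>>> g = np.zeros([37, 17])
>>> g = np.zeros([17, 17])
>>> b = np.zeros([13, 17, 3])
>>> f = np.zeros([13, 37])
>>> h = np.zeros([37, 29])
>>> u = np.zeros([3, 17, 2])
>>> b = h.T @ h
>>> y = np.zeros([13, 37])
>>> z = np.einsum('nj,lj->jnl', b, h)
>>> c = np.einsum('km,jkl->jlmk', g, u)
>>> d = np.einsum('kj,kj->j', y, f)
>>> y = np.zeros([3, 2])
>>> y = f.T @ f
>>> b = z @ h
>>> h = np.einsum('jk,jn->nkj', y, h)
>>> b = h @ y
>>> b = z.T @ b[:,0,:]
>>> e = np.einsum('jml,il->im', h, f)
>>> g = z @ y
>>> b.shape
(37, 29, 37)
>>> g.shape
(29, 29, 37)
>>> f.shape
(13, 37)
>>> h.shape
(29, 37, 37)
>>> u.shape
(3, 17, 2)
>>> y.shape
(37, 37)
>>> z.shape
(29, 29, 37)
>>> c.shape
(3, 2, 17, 17)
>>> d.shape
(37,)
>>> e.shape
(13, 37)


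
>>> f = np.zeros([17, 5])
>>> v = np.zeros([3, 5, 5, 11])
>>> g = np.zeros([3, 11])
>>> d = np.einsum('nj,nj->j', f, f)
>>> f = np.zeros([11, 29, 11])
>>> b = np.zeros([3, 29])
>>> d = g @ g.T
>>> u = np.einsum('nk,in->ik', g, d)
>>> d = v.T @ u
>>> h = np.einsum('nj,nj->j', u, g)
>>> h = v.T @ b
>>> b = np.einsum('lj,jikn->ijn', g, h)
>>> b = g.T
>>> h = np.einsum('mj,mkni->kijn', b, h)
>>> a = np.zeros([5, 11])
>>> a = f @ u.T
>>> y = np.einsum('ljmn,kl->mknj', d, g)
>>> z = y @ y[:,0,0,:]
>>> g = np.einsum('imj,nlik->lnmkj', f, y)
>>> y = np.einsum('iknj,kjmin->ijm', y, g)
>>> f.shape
(11, 29, 11)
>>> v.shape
(3, 5, 5, 11)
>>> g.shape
(3, 5, 29, 5, 11)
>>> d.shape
(11, 5, 5, 11)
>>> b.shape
(11, 3)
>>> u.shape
(3, 11)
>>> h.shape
(5, 29, 3, 5)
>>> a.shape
(11, 29, 3)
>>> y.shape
(5, 5, 29)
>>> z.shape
(5, 3, 11, 5)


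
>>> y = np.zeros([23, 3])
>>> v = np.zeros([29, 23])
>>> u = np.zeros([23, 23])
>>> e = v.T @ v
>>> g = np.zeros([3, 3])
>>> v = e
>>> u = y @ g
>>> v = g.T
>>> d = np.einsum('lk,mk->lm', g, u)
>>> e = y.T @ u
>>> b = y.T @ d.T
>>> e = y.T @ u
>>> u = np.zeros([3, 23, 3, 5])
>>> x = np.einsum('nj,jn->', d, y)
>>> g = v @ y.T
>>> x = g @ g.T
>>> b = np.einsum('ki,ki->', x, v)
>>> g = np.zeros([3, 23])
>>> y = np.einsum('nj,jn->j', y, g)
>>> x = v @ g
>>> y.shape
(3,)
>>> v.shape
(3, 3)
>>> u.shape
(3, 23, 3, 5)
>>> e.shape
(3, 3)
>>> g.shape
(3, 23)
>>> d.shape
(3, 23)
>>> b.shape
()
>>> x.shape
(3, 23)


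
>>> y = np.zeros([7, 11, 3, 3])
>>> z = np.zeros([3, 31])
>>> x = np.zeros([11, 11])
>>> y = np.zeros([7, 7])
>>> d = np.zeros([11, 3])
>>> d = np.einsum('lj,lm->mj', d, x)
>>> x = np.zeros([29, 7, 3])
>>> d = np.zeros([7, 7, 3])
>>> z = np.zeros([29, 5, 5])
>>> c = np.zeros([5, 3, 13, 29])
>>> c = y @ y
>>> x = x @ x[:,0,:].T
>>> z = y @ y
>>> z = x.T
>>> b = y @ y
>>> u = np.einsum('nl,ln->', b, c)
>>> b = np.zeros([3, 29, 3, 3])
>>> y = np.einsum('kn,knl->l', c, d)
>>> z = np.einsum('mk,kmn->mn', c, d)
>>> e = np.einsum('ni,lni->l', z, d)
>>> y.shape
(3,)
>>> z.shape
(7, 3)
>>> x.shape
(29, 7, 29)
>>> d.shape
(7, 7, 3)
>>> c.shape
(7, 7)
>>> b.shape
(3, 29, 3, 3)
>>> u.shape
()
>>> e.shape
(7,)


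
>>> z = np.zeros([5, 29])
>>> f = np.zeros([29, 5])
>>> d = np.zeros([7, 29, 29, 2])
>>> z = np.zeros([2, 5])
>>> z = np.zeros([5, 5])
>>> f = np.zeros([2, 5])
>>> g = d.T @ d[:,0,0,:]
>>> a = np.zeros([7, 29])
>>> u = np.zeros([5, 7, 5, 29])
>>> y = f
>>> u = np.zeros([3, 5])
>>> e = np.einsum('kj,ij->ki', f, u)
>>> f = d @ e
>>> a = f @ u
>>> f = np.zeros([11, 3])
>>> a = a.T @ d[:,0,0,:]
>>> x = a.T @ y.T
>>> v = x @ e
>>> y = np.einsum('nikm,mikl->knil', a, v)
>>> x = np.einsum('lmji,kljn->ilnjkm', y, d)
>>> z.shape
(5, 5)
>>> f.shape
(11, 3)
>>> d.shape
(7, 29, 29, 2)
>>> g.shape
(2, 29, 29, 2)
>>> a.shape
(5, 29, 29, 2)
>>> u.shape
(3, 5)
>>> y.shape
(29, 5, 29, 3)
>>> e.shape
(2, 3)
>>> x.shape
(3, 29, 2, 29, 7, 5)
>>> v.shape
(2, 29, 29, 3)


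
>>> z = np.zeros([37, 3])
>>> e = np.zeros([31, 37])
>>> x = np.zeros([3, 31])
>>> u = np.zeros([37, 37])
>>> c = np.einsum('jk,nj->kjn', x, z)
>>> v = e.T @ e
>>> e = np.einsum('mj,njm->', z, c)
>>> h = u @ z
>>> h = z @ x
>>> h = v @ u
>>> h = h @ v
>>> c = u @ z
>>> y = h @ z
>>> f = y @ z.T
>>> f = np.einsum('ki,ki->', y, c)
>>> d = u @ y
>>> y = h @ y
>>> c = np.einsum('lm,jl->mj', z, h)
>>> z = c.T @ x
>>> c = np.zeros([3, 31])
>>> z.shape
(37, 31)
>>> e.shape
()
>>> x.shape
(3, 31)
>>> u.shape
(37, 37)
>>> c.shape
(3, 31)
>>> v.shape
(37, 37)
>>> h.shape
(37, 37)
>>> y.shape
(37, 3)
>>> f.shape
()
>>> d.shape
(37, 3)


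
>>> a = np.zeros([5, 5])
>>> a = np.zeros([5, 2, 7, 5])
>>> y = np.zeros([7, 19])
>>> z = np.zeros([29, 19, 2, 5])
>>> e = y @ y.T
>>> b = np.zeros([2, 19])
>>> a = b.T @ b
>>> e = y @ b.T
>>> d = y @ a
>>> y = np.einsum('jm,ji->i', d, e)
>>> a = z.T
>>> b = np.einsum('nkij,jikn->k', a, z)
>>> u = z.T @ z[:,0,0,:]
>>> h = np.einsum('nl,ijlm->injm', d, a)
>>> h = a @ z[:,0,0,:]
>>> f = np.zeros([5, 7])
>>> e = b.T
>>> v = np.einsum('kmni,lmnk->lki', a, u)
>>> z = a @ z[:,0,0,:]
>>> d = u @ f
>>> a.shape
(5, 2, 19, 29)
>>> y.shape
(2,)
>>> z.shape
(5, 2, 19, 5)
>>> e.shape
(2,)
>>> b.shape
(2,)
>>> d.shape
(5, 2, 19, 7)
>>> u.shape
(5, 2, 19, 5)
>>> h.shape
(5, 2, 19, 5)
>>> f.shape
(5, 7)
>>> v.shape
(5, 5, 29)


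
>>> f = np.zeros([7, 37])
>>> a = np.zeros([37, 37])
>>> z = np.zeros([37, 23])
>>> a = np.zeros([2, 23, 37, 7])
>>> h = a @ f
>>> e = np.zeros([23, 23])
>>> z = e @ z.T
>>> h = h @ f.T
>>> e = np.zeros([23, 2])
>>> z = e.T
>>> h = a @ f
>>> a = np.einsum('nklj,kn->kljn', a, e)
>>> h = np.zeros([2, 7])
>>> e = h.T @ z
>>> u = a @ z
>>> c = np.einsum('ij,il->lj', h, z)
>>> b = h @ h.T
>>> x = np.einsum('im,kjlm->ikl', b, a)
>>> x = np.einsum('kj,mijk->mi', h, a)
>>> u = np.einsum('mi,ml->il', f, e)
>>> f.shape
(7, 37)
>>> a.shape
(23, 37, 7, 2)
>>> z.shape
(2, 23)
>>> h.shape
(2, 7)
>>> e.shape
(7, 23)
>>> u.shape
(37, 23)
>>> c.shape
(23, 7)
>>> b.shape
(2, 2)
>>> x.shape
(23, 37)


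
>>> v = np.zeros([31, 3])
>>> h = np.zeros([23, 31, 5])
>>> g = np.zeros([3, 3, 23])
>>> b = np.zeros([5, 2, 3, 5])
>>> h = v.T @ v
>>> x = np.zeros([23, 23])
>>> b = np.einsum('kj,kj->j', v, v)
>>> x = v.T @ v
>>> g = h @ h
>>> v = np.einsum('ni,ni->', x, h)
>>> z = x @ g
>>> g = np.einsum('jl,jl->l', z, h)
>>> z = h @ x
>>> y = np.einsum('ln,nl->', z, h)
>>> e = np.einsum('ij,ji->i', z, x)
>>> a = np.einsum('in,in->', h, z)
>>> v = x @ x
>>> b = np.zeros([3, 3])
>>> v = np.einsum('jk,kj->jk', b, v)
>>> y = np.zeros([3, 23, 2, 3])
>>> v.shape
(3, 3)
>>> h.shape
(3, 3)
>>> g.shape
(3,)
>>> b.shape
(3, 3)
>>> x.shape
(3, 3)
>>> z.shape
(3, 3)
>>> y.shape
(3, 23, 2, 3)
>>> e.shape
(3,)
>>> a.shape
()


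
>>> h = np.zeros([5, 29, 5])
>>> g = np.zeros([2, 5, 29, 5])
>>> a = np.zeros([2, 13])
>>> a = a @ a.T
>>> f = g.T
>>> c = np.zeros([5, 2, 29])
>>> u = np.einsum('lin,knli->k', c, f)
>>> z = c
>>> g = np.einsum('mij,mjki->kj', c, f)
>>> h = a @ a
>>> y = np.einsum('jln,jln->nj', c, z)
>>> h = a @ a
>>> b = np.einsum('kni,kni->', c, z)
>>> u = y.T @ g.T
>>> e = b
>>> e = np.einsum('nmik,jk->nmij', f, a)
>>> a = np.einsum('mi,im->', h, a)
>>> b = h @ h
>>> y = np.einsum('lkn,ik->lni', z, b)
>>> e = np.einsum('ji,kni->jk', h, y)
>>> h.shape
(2, 2)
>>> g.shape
(5, 29)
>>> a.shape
()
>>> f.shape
(5, 29, 5, 2)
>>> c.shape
(5, 2, 29)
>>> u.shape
(5, 5)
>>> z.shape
(5, 2, 29)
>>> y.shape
(5, 29, 2)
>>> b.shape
(2, 2)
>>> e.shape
(2, 5)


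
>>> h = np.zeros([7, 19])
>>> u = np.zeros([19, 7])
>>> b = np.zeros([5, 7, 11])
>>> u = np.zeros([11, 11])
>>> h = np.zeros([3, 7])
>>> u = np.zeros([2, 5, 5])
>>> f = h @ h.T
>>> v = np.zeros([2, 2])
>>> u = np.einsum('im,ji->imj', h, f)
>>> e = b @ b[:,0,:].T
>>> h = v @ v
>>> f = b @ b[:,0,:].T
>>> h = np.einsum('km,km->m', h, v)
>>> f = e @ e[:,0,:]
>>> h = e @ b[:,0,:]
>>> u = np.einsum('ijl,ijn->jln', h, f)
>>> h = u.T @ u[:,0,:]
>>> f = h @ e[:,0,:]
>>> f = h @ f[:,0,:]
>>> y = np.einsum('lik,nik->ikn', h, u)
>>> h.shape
(5, 11, 5)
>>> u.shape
(7, 11, 5)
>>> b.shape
(5, 7, 11)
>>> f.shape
(5, 11, 5)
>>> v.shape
(2, 2)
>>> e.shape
(5, 7, 5)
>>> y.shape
(11, 5, 7)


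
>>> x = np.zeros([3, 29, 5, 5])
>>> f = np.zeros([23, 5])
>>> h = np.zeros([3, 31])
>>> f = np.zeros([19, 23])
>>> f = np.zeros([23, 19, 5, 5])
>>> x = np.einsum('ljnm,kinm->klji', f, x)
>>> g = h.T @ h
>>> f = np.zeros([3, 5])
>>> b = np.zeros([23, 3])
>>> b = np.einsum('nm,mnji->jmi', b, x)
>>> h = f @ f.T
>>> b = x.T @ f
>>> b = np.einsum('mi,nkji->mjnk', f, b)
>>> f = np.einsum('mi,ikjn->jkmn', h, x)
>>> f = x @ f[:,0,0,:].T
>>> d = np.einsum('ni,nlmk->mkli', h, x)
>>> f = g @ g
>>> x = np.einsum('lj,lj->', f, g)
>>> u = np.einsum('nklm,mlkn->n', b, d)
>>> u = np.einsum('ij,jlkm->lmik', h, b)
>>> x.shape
()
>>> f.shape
(31, 31)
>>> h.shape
(3, 3)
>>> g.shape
(31, 31)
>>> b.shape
(3, 23, 29, 19)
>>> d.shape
(19, 29, 23, 3)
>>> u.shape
(23, 19, 3, 29)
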